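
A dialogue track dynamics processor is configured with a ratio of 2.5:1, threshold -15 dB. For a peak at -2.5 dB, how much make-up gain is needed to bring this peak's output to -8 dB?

Without make-up, output = threshold + overshoot/2.5 = -15 + 5 = -10 dB.
Gap to target: 2 dB.

2 dB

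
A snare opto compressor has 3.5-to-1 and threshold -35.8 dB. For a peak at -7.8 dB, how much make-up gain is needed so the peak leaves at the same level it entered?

Overshoot 28 dB → 28/3.5 = 8 dB after compression, so the compressed level is -35.8 + 8 = -27.8 dB.
Make-up = target − compressed = -7.8 − (-27.8) = 20 dB.

20 dB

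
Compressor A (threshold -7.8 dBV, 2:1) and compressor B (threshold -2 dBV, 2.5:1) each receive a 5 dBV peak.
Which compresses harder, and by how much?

A: GR = 12.8 − 12.8/2 = 6.4 dB.
B: GR = 7 − 7/2.5 = 4.2 dB.
A applies 2.2 dB more gain reduction.

A, by 2.2 dB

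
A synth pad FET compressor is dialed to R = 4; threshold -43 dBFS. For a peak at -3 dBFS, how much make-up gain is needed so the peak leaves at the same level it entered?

30 dB

Overshoot 40 dB → 40/4 = 10 dB after compression, so the compressed level is -43 + 10 = -33 dBFS.
Make-up = target − compressed = -3 − (-33) = 30 dB.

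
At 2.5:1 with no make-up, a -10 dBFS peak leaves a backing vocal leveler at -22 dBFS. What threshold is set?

-30 dBFS

Gain reduction = -10 − (-22) = 12 dB; output overshoot = GR / (R − 1) = 12 / 1.5 = 8 dB.
Threshold = output − output overshoot = -22 − 8 = -30 dBFS.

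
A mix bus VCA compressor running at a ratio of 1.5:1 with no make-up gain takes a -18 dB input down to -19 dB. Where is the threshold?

Let T be the threshold. Output overshoot = (input overshoot)/R, so -19 − T = (-18 − T)/1.5.
1.5·(-19 − T) = -18 − T → 0.5·T = -28.5 − (-18) = -10.5.
T = -10.5/0.5 = -21 dB.

-21 dB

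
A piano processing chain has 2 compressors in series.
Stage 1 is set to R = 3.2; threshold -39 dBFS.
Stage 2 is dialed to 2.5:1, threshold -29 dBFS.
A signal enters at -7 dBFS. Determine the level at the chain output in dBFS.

Stage 1: overshoot 32 dB → 32/3.2 = 10 dB → -29 dBFS.
Stage 2: -29 dBFS is at or below the -29 dBFS threshold — no compression; output -29 dBFS.

-29 dBFS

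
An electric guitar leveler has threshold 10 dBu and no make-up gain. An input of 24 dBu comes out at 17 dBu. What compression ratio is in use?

Input overshoot = 24 − 10 = 14 dB; output overshoot = 17 − 10 = 7 dB.
Ratio = 14 / 7 = 2.

2:1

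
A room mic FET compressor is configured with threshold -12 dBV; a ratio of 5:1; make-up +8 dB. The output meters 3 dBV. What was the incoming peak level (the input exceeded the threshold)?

Remove make-up: 3 − 8 = -5 dBV.
That's 7 dB above the -12 dBV threshold.
Before 5:1 compression the overshoot was 7 × 5 = 35 dB, so input = -12 + 35 = 23 dBV.

23 dBV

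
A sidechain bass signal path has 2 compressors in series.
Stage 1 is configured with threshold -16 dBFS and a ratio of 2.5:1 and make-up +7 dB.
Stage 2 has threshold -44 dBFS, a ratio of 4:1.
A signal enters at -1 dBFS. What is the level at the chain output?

-33.75 dBFS

Stage 1: 15 dB above -16 dBFS, reduced 2.5:1 to 6 dB above → -10 dBFS; +7 dB make-up → -3 dBFS.
Stage 2: 41 dB above -44 dBFS, reduced 4:1 to 10.25 dB above → -33.75 dBFS.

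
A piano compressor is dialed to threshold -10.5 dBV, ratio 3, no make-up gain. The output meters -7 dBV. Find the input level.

0 dBV

Post-compression overshoot = -7 − (-10.5) = 3.5 dB.
Undo the ratio: input overshoot = 3.5 × 3 = 10.5 dB, giving input = 0 dBV.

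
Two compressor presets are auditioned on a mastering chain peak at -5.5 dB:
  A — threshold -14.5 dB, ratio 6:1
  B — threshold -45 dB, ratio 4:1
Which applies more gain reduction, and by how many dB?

A: GR = 9 − 9/6 = 7.5 dB.
B: GR = 39.5 − 39.5/4 = 29.625 dB.
B reduces 22.125 dB more.

B, by 22.125 dB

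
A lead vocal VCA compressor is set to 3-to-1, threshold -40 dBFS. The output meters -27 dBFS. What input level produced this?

Post-compression overshoot = -27 − (-40) = 13 dB.
Undo the ratio: input overshoot = 13 × 3 = 39 dB, giving input = -1 dBFS.

-1 dBFS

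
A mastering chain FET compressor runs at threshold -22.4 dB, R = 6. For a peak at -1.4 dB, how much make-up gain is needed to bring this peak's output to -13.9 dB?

5 dB

The peak compresses to -22.4 + 21/6 = -18.9 dB.
To reach -13.9 dB requires -13.9 − (-18.9) = 5 dB of make-up.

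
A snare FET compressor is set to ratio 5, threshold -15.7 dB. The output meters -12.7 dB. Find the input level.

Post-compression overshoot = -12.7 − (-15.7) = 3 dB.
Undo the ratio: input overshoot = 3 × 5 = 15 dB, giving input = -0.7 dB.

-0.7 dB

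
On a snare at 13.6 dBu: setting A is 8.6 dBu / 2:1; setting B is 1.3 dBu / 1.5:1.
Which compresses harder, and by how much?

A: overshoot 5 dB → output overshoot 2.5 dB → GR 2.5 dB.
B: overshoot 12.3 dB → output overshoot 8.2 dB → GR 4.1 dB.
B applies 1.6 dB more gain reduction.

B, by 1.6 dB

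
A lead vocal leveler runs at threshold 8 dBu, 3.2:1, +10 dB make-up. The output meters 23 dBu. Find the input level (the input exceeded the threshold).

Before make-up, the level was 23 − 10 = 13 dBu.
Post-compression overshoot = 13 − 8 = 5 dB.
Input overshoot = R × output overshoot = 16 dB → input = 8 + 16 = 24 dBu.

24 dBu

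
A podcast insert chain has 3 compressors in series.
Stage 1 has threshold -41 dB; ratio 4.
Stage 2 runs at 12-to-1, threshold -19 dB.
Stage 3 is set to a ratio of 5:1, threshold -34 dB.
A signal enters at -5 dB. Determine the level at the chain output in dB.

Stage 1: 36 dB above -41 dB, reduced 4:1 to 9 dB above → -32 dB.
Stage 2: below threshold (-32 ≤ -19); passes unchanged; output -32 dB.
Stage 3: -32 dB is 2 dB over -34 dB; at 5:1 that becomes 0.4 dB over, giving -33.6 dB.

-33.6 dB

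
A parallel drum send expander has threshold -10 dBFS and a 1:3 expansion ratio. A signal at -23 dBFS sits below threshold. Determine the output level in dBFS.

Undershoot = (-10) − (-23) = 13 dB.
At 1:3, that expands to 39 dB under threshold.
Output = -10 − 39 = -49 dBFS.

-49 dBFS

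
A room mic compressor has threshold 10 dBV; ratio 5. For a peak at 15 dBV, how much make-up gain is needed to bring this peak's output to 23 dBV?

12 dB

Overshoot 5 dB → 5/5 = 1 dB after compression, so the compressed level is 10 + 1 = 11 dBV.
Make-up = target − compressed = 23 − 11 = 12 dB.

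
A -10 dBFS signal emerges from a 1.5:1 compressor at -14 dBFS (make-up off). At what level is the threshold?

-22 dBFS

Input is 12 dB above T (since output overshoot × R = input overshoot: (-14 − T)·1.5 = -10 − T gives T = -22 dBFS).
Check: -22 + (-10 − (-22))/1.5 = -22 + 8 = -14 dBFS. ✓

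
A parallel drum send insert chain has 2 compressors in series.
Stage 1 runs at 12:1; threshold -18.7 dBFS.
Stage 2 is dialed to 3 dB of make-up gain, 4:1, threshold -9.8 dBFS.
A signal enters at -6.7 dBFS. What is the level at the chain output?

Stage 1: overshoot 12 dB → 12/12 = 1 dB → -17.7 dBFS.
Stage 2: -17.7 dBFS is at or below the -9.8 dBFS threshold — no compression; make-up brings it to -14.7 dBFS.

-14.7 dBFS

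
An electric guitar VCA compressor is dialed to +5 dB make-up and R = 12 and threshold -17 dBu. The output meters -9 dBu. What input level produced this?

Remove make-up: -9 − 5 = -14 dBu.
Post-compression overshoot = -14 − (-17) = 3 dB.
Before 12:1 compression the overshoot was 3 × 12 = 36 dB, so input = -17 + 36 = 19 dBu.

19 dBu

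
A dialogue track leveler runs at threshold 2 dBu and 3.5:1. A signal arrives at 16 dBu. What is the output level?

6 dBu

16 dBu sits 14 dB over threshold.
3.5:1 compression reduces that to 14/3.5 = 4 dB over.
So the level is 2 + 4 = 6 dBu.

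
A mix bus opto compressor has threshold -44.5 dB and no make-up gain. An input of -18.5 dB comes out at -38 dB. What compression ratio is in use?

4:1

Input overshoot = -18.5 − (-44.5) = 26 dB; output overshoot = -38 − (-44.5) = 6.5 dB.
Ratio = 26 / 6.5 = 4.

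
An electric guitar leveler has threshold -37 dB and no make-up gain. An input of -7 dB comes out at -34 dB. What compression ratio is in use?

Input overshoot = -7 − (-37) = 30 dB; output overshoot = -34 − (-37) = 3 dB.
Ratio = 30 / 3 = 10.

10:1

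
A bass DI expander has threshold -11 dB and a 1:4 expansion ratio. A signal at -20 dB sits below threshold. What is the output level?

Below threshold, a 1:4 expander applies gain = (4−1)×(T − x) of attenuation.
(4−1) × 9 = 27 dB, so output = -20 − 27 = -47 dB.

-47 dB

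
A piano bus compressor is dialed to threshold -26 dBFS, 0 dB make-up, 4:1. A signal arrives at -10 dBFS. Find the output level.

The input is 16 dB above the -26 dBFS threshold.
The 16 dB excess becomes 4 dB after 4:1 reduction.
That puts the output at -22 dBFS.

-22 dBFS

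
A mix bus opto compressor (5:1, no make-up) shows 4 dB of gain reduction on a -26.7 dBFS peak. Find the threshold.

-31.7 dBFS

Input is 5 dB above T (since output overshoot × R = input overshoot: (-30.7 − T)·5 = -26.7 − T gives T = -31.7 dBFS).
Check: -31.7 + (-26.7 − (-31.7))/5 = -31.7 + 1 = -30.7 dBFS. ✓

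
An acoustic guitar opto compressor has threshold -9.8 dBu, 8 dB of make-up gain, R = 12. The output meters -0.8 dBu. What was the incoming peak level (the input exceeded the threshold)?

Before make-up, the level was -0.8 − 8 = -8.8 dBu.
The compressed level sits -8.8 − (-9.8) = 1 dB over threshold.
Before 12:1 compression the overshoot was 1 × 12 = 12 dB, so input = -9.8 + 12 = 2.2 dBu.

2.2 dBu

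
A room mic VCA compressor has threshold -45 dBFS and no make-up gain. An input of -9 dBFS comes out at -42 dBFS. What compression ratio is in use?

12:1

Input overshoot = -9 − (-45) = 36 dB; output overshoot = -42 − (-45) = 3 dB.
Ratio = 36 / 3 = 12.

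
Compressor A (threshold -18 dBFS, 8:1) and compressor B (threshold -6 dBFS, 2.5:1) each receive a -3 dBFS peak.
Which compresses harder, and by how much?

A, by 11.325 dB

A: 15 dB over, compressed to 1.875 dB over, so 13.125 dB of GR.
B: 3 dB over, compressed to 1.2 dB over, so 1.8 dB of GR.
A applies 11.325 dB more gain reduction.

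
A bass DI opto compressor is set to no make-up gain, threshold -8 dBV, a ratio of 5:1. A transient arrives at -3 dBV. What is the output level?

-3 dBV sits 5 dB over threshold.
At 5:1 the overshoot is divided by 5, leaving 1 dB above threshold.
So the level is -8 + 1 = -7 dBV.

-7 dBV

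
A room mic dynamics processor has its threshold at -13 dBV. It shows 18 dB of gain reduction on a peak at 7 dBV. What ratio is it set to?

10:1

Input overshoot = 7 − (-13) = 20 dB.
Output overshoot = 20 − 18 = 2 dB.
Ratio = input overshoot / output overshoot = 20 / 2 = 10.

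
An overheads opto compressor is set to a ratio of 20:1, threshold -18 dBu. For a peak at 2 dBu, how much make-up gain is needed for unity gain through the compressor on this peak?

19 dB

Without make-up, output = threshold + overshoot/20 = -18 + 1 = -17 dBu.
Gap to target: 19 dB.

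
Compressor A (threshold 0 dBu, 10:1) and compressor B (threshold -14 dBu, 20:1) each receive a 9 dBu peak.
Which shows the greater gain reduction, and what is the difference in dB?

B, by 13.75 dB

A: overshoot 9 dB → output overshoot 0.9 dB → GR 8.1 dB.
B: overshoot 23 dB → output overshoot 1.15 dB → GR 21.85 dB.
Difference: 13.75 dB in favour of B.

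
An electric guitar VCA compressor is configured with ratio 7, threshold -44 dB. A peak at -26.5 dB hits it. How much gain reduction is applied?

15 dB

-26.5 dB exceeds the threshold by 17.5 dB.
A 7:1 ratio leaves 2.5 dB of that excess.
So the signal is attenuated by 17.5 − 2.5 = 15 dB.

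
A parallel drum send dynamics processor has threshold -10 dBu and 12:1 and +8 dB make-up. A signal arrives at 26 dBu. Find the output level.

The input is 36 dB above the -10 dBu threshold.
The 36 dB excess becomes 3 dB after 12:1 reduction.
Output = -10 + 3 = -7 dBu; make-up adds 8 dB, giving 1 dBu.

1 dBu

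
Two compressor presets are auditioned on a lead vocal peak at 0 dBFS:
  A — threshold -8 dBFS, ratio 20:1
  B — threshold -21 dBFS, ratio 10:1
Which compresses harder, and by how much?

B, by 11.3 dB

A: 8 dB over, compressed to 0.4 dB over, so 7.6 dB of GR.
B: 21 dB over, compressed to 2.1 dB over, so 18.9 dB of GR.
B reduces 11.3 dB more.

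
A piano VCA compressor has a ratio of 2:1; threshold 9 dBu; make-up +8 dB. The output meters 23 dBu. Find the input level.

Before make-up, the level was 23 − 8 = 15 dBu.
The compressed level sits 15 − 9 = 6 dB over threshold.
Input overshoot = R × output overshoot = 12 dB → input = 9 + 12 = 21 dBu.

21 dBu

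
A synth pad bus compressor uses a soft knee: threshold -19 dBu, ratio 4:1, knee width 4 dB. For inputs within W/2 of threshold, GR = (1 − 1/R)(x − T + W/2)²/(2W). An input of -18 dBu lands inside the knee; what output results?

x − T + W/2 = -18 − (-19) + 2 = 3.
GR = (1 − 1/4) × 3² / 8 = 0.75 × 9 / 8 = 0.84375 dB.
Output = -18 − 0.84375 = -18.84375 dBu.

-18.84375 dBu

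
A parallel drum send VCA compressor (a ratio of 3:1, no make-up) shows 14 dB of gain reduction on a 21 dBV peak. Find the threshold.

Gain reduction = 21 − 7 = 14 dB; output overshoot = GR / (R − 1) = 14 / 2 = 7 dB.
Threshold = output − output overshoot = 7 − 7 = 0 dBV.

0 dBV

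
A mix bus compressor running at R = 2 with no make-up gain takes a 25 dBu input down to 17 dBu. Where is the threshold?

Gain reduction = 25 − 17 = 8 dB; output overshoot = GR / (R − 1) = 8 / 1 = 8 dB.
Threshold = output − output overshoot = 17 − 8 = 9 dBu.

9 dBu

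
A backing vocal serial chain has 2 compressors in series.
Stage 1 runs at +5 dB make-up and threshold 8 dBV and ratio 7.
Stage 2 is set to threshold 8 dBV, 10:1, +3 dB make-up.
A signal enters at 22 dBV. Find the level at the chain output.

Stage 1: overshoot 14 dB → 14/7 = 2 dB → 10 dBV; +5 dB make-up → 15 dBV.
Stage 2: overshoot 7 dB → 7/10 = 0.7 dB → 8.7 dBV; +3 dB make-up → 11.7 dBV.

11.7 dBV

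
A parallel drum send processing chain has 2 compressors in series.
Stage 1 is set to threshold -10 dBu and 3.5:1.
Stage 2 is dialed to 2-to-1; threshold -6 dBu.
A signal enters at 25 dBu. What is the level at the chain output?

-3 dBu

Stage 1: 25 dBu is 35 dB over -10 dBu; at 3.5:1 that becomes 10 dB over, giving 0 dBu.
Stage 2: 0 dBu is 6 dB over -6 dBu; at 2:1 that becomes 3 dB over, giving -3 dBu.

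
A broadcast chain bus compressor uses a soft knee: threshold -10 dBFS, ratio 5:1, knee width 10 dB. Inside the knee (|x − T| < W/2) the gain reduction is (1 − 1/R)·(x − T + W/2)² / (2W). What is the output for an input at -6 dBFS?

-9.24 dBFS

x − T + W/2 = -6 − (-10) + 5 = 9.
GR = (1 − 1/5) × 9² / 20 = 0.8 × 81 / 20 = 3.24 dB.
Output = -6 − 3.24 = -9.24 dBFS.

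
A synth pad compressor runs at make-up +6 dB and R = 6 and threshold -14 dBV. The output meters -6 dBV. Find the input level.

-2 dBV

Before make-up, the level was -6 − 6 = -12 dBV.
The compressed level sits -12 − (-14) = 2 dB over threshold.
Undo the ratio: input overshoot = 2 × 6 = 12 dB, giving input = -2 dBV.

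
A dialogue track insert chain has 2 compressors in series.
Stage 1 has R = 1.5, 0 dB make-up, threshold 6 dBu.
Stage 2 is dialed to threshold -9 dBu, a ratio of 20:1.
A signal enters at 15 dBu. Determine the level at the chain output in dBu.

Stage 1: 15 dBu is 9 dB over 6 dBu; at 1.5:1 that becomes 6 dB over, giving 12 dBu.
Stage 2: 21 dB above -9 dBu, reduced 20:1 to 1.05 dB above → -7.95 dBu.

-7.95 dBu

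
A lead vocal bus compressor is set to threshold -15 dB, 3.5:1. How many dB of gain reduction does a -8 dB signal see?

5 dB

-8 dB exceeds the threshold by 7 dB.
At 3.5:1, output sits 7/3.5 = 2 dB above threshold.
Gain reduction = 7 − 2 = 5 dB.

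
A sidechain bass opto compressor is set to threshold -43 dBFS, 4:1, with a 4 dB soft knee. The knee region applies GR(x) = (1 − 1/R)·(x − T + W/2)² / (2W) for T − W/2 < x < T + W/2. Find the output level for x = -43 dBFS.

-43.375 dBFS

x − T + W/2 = -43 − (-43) + 2 = 2.
GR = (1 − 1/4) × 2² / 8 = 0.75 × 4 / 8 = 0.375 dB.
Output = -43 − 0.375 = -43.375 dBFS.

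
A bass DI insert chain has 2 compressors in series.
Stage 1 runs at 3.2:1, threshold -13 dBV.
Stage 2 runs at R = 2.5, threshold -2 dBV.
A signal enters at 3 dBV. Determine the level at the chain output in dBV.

Stage 1: 16 dB above -13 dBV, reduced 3.2:1 to 5 dB above → -8 dBV.
Stage 2: -8 dBV is at or below the -2 dBV threshold — no compression; output -8 dBV.

-8 dBV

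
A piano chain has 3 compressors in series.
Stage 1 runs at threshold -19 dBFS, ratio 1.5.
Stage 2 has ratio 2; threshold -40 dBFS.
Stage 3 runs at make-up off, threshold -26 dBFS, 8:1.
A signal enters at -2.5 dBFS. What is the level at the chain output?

Stage 1: -2.5 dBFS is 16.5 dB over -19 dBFS; at 1.5:1 that becomes 11 dB over, giving -8 dBFS.
Stage 2: 32 dB above -40 dBFS, reduced 2:1 to 16 dB above → -24 dBFS.
Stage 3: overshoot 2 dB → 2/8 = 0.25 dB → -25.75 dBFS.

-25.75 dBFS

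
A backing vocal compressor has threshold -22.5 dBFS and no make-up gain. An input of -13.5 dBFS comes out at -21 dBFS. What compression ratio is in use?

Input overshoot = -13.5 − (-22.5) = 9 dB; output overshoot = -21 − (-22.5) = 1.5 dB.
Ratio = 9 / 1.5 = 6.

6:1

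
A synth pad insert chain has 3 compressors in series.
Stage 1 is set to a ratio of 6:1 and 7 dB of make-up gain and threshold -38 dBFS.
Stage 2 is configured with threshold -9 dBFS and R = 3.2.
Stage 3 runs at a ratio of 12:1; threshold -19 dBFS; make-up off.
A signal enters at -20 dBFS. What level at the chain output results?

-28 dBFS

Stage 1: -20 dBFS is 18 dB over -38 dBFS; at 6:1 that becomes 3 dB over, giving -35 dBFS; +7 dB make-up → -28 dBFS.
Stage 2: -28 dBFS is at or below the -9 dBFS threshold — no compression; output -28 dBFS.
Stage 3: -28 dBFS is at or below the -19 dBFS threshold — no compression; output -28 dBFS.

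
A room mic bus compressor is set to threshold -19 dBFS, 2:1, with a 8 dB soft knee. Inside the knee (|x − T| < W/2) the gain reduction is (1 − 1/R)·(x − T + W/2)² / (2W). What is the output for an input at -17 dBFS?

-18.125 dBFS

x − T + W/2 = -17 − (-19) + 4 = 6.
GR = (1 − 1/2) × 6² / 16 = 0.5 × 36 / 16 = 1.125 dB.
Output = -17 − 1.125 = -18.125 dBFS.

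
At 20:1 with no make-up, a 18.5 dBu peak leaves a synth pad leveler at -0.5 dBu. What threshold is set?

-1.5 dBu

Input is 20 dB above T (since output overshoot × R = input overshoot: (-0.5 − T)·20 = 18.5 − T gives T = -1.5 dBu).
Check: -1.5 + (18.5 − (-1.5))/20 = -1.5 + 1 = -0.5 dBu. ✓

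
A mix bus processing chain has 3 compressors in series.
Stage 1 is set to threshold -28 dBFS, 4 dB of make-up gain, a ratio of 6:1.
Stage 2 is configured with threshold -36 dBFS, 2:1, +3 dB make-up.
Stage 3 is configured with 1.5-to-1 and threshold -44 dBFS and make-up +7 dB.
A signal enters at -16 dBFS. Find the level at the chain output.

-25 dBFS

Stage 1: 12 dB above -28 dBFS, reduced 6:1 to 2 dB above → -26 dBFS; +4 dB make-up → -22 dBFS.
Stage 2: 14 dB above -36 dBFS, reduced 2:1 to 7 dB above → -29 dBFS; +3 dB make-up → -26 dBFS.
Stage 3: overshoot 18 dB → 18/1.5 = 12 dB → -32 dBFS; +7 dB make-up → -25 dBFS.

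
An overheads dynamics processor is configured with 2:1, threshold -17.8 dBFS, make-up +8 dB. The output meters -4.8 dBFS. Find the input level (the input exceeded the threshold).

-7.8 dBFS

Before make-up, the level was -4.8 − 8 = -12.8 dBFS.
The compressed level sits -12.8 − (-17.8) = 5 dB over threshold.
Undo the ratio: input overshoot = 5 × 2 = 10 dB, giving input = -7.8 dBFS.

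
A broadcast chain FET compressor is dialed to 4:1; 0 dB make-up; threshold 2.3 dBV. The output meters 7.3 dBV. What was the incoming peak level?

Post-compression overshoot = 7.3 − 2.3 = 5 dB.
Input overshoot = R × output overshoot = 20 dB → input = 2.3 + 20 = 22.3 dBV.

22.3 dBV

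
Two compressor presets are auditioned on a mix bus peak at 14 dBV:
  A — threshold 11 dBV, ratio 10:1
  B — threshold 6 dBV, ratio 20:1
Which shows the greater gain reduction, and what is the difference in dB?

B, by 4.9 dB

A: 3 dB over, compressed to 0.3 dB over, so 2.7 dB of GR.
B: 8 dB over, compressed to 0.4 dB over, so 7.6 dB of GR.
B reduces 4.9 dB more.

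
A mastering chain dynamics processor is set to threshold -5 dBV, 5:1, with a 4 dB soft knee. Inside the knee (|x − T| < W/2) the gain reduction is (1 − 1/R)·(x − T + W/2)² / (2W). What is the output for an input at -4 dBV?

x − T + W/2 = -4 − (-5) + 2 = 3.
GR = (1 − 1/5) × 3² / 8 = 0.8 × 9 / 8 = 0.9 dB.
Output = -4 − 0.9 = -4.9 dBV.

-4.9 dBV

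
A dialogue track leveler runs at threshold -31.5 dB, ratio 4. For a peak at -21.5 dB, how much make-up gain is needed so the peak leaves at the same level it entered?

7.5 dB

Without make-up, output = threshold + overshoot/4 = -31.5 + 2.5 = -29 dB.
Gap to target: 7.5 dB.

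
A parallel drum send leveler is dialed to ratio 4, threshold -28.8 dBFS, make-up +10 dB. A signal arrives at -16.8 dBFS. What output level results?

-15.8 dBFS

The input is 12 dB above the -28.8 dBFS threshold.
The 12 dB excess becomes 3 dB after 4:1 reduction.
That puts the output at -25.8 dBFS; make-up adds 10 dB, giving -15.8 dBFS.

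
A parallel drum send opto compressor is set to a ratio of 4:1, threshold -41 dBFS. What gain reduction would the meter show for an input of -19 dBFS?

The signal is 22 dB above threshold.
At 4:1, output sits 22/4 = 5.5 dB above threshold.
So the signal is attenuated by 22 − 5.5 = 16.5 dB.

16.5 dB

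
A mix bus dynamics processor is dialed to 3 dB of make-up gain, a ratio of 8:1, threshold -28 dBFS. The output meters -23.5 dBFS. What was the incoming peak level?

Stripping the +3 dB make-up gives -26.5 dBFS at the gain stage.
The compressed level sits -26.5 − (-28) = 1.5 dB over threshold.
Before 8:1 compression the overshoot was 1.5 × 8 = 12 dB, so input = -28 + 12 = -16 dBFS.

-16 dBFS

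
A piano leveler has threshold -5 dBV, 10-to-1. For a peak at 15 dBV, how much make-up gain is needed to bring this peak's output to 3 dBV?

6 dB

The peak compresses to -5 + 20/10 = -3 dBV.
To reach 3 dBV requires 3 − (-3) = 6 dB of make-up.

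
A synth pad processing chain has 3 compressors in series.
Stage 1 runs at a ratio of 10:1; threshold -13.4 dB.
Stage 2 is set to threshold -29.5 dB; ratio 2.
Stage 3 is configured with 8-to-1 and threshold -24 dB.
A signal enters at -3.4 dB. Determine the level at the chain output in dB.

Stage 1: overshoot 10 dB → 10/10 = 1 dB → -12.4 dB.
Stage 2: overshoot 17.1 dB → 17.1/2 = 8.55 dB → -20.95 dB.
Stage 3: -20.95 dB is 3.05 dB over -24 dB; at 8:1 that becomes 0.38125 dB over, giving -23.61875 dB.

-23.61875 dB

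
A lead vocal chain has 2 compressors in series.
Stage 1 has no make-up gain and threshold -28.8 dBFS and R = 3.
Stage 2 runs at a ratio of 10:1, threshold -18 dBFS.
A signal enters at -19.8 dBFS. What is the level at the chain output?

Stage 1: overshoot 9 dB → 9/3 = 3 dB → -25.8 dBFS.
Stage 2: -25.8 dBFS ≤ -18 dBFS, so stage 2 doesn't engage; output -25.8 dBFS.

-25.8 dBFS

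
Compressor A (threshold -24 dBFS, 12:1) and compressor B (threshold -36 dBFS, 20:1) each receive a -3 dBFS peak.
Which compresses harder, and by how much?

B, by 12.1 dB

A: GR = 21 − 21/12 = 19.25 dB.
B: GR = 33 − 33/20 = 31.35 dB.
Difference: 12.1 dB in favour of B.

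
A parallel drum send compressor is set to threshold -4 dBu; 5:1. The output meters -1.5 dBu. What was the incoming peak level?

That's 2.5 dB above the -4 dBu threshold.
Input overshoot = R × output overshoot = 12.5 dB → input = -4 + 12.5 = 8.5 dBu.

8.5 dBu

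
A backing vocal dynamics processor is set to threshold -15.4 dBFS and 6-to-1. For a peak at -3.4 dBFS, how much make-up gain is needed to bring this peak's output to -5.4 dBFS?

Without make-up, output = threshold + overshoot/6 = -15.4 + 2 = -13.4 dBFS.
Gap to target: 8 dB.

8 dB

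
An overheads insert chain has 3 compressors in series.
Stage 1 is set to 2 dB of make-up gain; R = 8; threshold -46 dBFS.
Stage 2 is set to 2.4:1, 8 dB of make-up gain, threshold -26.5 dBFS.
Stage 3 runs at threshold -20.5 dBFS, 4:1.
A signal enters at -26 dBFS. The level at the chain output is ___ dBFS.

Stage 1: 20 dB above -46 dBFS, reduced 8:1 to 2.5 dB above → -43.5 dBFS; +2 dB make-up → -41.5 dBFS.
Stage 2: below threshold (-41.5 ≤ -26.5); passes unchanged; make-up brings it to -33.5 dBFS.
Stage 3: below threshold (-33.5 ≤ -20.5); passes unchanged; output -33.5 dBFS.

-33.5 dBFS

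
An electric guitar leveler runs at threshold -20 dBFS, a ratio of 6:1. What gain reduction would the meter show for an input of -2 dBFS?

-2 dBFS exceeds the threshold by 18 dB.
A 6:1 ratio leaves 3 dB of that excess.
So the signal is attenuated by 18 − 3 = 15 dB.

15 dB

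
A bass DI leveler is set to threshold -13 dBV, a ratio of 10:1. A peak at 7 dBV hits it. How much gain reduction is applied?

The signal is 20 dB above threshold.
After 10:1 compression the overshoot becomes 20/10 = 2 dB.
Gain reduction = 20 − 2 = 18 dB.

18 dB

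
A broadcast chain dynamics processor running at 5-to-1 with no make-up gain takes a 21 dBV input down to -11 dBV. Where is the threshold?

Gain reduction = 21 − (-11) = 32 dB; output overshoot = GR / (R − 1) = 32 / 4 = 8 dB.
Threshold = output − output overshoot = -11 − 8 = -19 dBV.

-19 dBV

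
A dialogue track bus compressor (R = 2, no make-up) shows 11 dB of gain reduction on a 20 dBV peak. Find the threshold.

Input is 22 dB above T (since output overshoot × R = input overshoot: (9 − T)·2 = 20 − T gives T = -2 dBV).
Check: -2 + (20 − (-2))/2 = -2 + 11 = 9 dBV. ✓

-2 dBV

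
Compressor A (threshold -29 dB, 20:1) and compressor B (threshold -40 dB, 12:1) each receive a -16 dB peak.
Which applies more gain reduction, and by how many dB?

A: 13 dB over, compressed to 0.65 dB over, so 12.35 dB of GR.
B: 24 dB over, compressed to 2 dB over, so 22 dB of GR.
B reduces 9.65 dB more.

B, by 9.65 dB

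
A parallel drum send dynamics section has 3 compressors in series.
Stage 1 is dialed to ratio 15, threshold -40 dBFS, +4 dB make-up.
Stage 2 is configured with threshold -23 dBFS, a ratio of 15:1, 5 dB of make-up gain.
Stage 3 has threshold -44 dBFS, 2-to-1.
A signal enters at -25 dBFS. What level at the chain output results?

-37 dBFS

Stage 1: overshoot 15 dB → 15/15 = 1 dB → -39 dBFS; +4 dB make-up → -35 dBFS.
Stage 2: -35 dBFS is at or below the -23 dBFS threshold — no compression; make-up brings it to -30 dBFS.
Stage 3: -30 dBFS is 14 dB over -44 dBFS; at 2:1 that becomes 7 dB over, giving -37 dBFS.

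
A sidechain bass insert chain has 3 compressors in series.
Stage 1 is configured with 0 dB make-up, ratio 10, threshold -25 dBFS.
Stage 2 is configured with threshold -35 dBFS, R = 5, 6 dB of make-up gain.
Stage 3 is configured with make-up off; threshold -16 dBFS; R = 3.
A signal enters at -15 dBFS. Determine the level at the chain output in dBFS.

-26.8 dBFS

Stage 1: 10 dB above -25 dBFS, reduced 10:1 to 1 dB above → -24 dBFS.
Stage 2: 11 dB above -35 dBFS, reduced 5:1 to 2.2 dB above → -32.8 dBFS; +6 dB make-up → -26.8 dBFS.
Stage 3: below threshold (-26.8 ≤ -16); passes unchanged; output -26.8 dBFS.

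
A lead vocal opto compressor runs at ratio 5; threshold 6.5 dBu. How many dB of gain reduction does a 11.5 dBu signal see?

The signal is 5 dB above threshold.
At 5:1, output sits 5/5 = 1 dB above threshold.
Gain reduction = 5 − 1 = 4 dB.

4 dB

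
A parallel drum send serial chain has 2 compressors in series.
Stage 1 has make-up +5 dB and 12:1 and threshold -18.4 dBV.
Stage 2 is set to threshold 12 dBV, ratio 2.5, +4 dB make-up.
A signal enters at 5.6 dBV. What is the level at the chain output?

Stage 1: 5.6 dBV is 24 dB over -18.4 dBV; at 12:1 that becomes 2 dB over, giving -16.4 dBV; +5 dB make-up → -11.4 dBV.
Stage 2: below threshold (-11.4 ≤ 12); passes unchanged; make-up brings it to -7.4 dBV.

-7.4 dBV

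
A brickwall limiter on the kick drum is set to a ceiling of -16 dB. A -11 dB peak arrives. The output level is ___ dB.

-16 dB

At ∞:1, everything above -16 dB is held at the ceiling.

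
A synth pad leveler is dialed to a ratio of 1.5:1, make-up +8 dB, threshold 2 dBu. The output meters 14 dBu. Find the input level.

Before make-up, the level was 14 − 8 = 6 dBu.
The compressed level sits 6 − 2 = 4 dB over threshold.
Input overshoot = R × output overshoot = 6 dB → input = 2 + 6 = 8 dBu.

8 dBu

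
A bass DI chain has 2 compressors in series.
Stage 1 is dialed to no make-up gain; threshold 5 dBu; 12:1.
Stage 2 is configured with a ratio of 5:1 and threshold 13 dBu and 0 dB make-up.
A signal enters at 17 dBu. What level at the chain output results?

6 dBu

Stage 1: 17 dBu is 12 dB over 5 dBu; at 12:1 that becomes 1 dB over, giving 6 dBu.
Stage 2: below threshold (6 ≤ 13); passes unchanged; output 6 dBu.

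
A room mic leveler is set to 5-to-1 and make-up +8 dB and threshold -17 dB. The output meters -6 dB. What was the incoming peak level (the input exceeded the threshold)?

-2 dB

Stripping the +8 dB make-up gives -14 dB at the gain stage.
Post-compression overshoot = -14 − (-17) = 3 dB.
Before 5:1 compression the overshoot was 3 × 5 = 15 dB, so input = -17 + 15 = -2 dB.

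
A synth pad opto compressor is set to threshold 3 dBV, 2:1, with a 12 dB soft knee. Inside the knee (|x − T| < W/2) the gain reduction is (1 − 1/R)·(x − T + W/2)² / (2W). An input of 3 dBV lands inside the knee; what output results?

2.25 dBV

x − T + W/2 = 3 − 3 + 6 = 6.
GR = (1 − 1/2) × 6² / 24 = 0.5 × 36 / 24 = 0.75 dB.
Output = 3 − 0.75 = 2.25 dBV.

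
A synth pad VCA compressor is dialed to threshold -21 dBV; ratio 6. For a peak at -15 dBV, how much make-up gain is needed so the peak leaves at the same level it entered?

The peak compresses to -21 + 6/6 = -20 dBV.
To reach -15 dBV requires -15 − (-20) = 5 dB of make-up.

5 dB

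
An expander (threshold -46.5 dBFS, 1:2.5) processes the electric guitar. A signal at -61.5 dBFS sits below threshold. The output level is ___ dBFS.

Undershoot = (-46.5) − (-61.5) = 15 dB.
At 1:2.5, that expands to 37.5 dB under threshold.
Output = -46.5 − 37.5 = -84 dBFS.

-84 dBFS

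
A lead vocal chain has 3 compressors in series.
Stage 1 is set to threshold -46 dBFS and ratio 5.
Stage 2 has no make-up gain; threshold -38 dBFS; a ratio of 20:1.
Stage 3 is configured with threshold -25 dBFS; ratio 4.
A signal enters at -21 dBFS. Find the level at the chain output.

-41 dBFS

Stage 1: -21 dBFS is 25 dB over -46 dBFS; at 5:1 that becomes 5 dB over, giving -41 dBFS.
Stage 2: -41 dBFS is at or below the -38 dBFS threshold — no compression; output -41 dBFS.
Stage 3: -41 dBFS is at or below the -25 dBFS threshold — no compression; output -41 dBFS.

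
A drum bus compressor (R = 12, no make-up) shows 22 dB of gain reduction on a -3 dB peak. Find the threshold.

Input is 24 dB above T (since output overshoot × R = input overshoot: (-25 − T)·12 = -3 − T gives T = -27 dB).
Check: -27 + (-3 − (-27))/12 = -27 + 2 = -25 dB. ✓

-27 dB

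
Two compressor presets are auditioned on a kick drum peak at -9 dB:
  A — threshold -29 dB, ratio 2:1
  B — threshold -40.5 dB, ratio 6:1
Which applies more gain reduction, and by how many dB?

A: 20 dB over, compressed to 10 dB over, so 10 dB of GR.
B: 31.5 dB over, compressed to 5.25 dB over, so 26.25 dB of GR.
B applies 16.25 dB more gain reduction.

B, by 16.25 dB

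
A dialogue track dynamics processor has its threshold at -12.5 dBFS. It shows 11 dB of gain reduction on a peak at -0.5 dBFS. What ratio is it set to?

12:1

Input overshoot = -0.5 − (-12.5) = 12 dB.
Output overshoot = 12 − 11 = 1 dB.
Ratio = input overshoot / output overshoot = 12 / 1 = 12.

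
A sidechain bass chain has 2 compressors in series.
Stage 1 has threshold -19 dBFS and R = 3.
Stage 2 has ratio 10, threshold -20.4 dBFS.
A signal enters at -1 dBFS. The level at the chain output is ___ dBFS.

Stage 1: -1 dBFS is 18 dB over -19 dBFS; at 3:1 that becomes 6 dB over, giving -13 dBFS.
Stage 2: overshoot 7.4 dB → 7.4/10 = 0.74 dB → -19.66 dBFS.

-19.66 dBFS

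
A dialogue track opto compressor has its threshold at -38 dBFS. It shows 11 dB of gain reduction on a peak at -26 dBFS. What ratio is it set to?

Input overshoot = -26 − (-38) = 12 dB.
Output overshoot = 12 − 11 = 1 dB.
Ratio = input overshoot / output overshoot = 12 / 1 = 12.

12:1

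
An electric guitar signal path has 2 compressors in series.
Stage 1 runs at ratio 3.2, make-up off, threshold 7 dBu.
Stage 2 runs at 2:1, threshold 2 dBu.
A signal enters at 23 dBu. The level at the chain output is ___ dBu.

7 dBu

Stage 1: 16 dB above 7 dBu, reduced 3.2:1 to 5 dB above → 12 dBu.
Stage 2: 12 dBu is 10 dB over 2 dBu; at 2:1 that becomes 5 dB over, giving 7 dBu.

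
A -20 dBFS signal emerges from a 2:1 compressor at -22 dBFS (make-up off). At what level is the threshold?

-24 dBFS

Input is 4 dB above T (since output overshoot × R = input overshoot: (-22 − T)·2 = -20 − T gives T = -24 dBFS).
Check: -24 + (-20 − (-24))/2 = -24 + 2 = -22 dBFS. ✓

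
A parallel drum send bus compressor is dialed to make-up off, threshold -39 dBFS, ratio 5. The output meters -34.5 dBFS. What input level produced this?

Post-compression overshoot = -34.5 − (-39) = 4.5 dB.
Input overshoot = R × output overshoot = 22.5 dB → input = -39 + 22.5 = -16.5 dBFS.

-16.5 dBFS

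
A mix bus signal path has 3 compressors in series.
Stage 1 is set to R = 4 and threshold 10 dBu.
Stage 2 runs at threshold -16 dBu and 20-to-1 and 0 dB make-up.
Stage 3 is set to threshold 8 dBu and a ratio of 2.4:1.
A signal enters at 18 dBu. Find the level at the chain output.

-14.6 dBu

Stage 1: 18 dBu is 8 dB over 10 dBu; at 4:1 that becomes 2 dB over, giving 12 dBu.
Stage 2: 12 dBu is 28 dB over -16 dBu; at 20:1 that becomes 1.4 dB over, giving -14.6 dBu.
Stage 3: below threshold (-14.6 ≤ 8); passes unchanged; output -14.6 dBu.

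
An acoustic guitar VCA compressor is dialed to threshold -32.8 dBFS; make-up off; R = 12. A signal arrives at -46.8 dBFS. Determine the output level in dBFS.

-46.8 dBFS

-46.8 dBFS is 14 dB below the -32.8 dBFS threshold, so no gain reduction is applied.
Output = input = -46.8 dBFS.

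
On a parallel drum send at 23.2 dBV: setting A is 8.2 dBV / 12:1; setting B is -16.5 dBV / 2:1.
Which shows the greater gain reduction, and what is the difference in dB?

B, by 6.1 dB

A: overshoot 15 dB → output overshoot 1.25 dB → GR 13.75 dB.
B: overshoot 39.7 dB → output overshoot 19.85 dB → GR 19.85 dB.
B applies 6.1 dB more gain reduction.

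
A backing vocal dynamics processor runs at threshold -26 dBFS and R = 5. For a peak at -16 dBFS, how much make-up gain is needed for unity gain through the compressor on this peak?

Without make-up, output = threshold + overshoot/5 = -26 + 2 = -24 dBFS.
Gap to target: 8 dB.

8 dB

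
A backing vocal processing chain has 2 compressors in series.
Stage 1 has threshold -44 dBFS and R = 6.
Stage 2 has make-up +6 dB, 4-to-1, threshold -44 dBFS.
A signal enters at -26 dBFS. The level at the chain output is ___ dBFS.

Stage 1: -26 dBFS is 18 dB over -44 dBFS; at 6:1 that becomes 3 dB over, giving -41 dBFS.
Stage 2: 3 dB above -44 dBFS, reduced 4:1 to 0.75 dB above → -43.25 dBFS; +6 dB make-up → -37.25 dBFS.

-37.25 dBFS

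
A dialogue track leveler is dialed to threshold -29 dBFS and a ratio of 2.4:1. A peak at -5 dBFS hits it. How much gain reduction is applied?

The signal is 24 dB above threshold.
At 2.4:1, output sits 24/2.4 = 10 dB above threshold.
Gain reduction = 24 − 10 = 14 dB.

14 dB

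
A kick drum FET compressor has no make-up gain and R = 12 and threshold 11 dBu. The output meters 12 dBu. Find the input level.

That's 1 dB above the 11 dBu threshold.
Input overshoot = R × output overshoot = 12 dB → input = 11 + 12 = 23 dBu.

23 dBu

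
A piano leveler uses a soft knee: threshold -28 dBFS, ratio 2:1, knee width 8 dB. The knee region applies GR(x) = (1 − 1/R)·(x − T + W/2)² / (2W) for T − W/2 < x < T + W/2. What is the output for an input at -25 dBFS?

x − T + W/2 = -25 − (-28) + 4 = 7.
GR = (1 − 1/2) × 7² / 16 = 0.5 × 49 / 16 = 1.53125 dB.
Output = -25 − 1.53125 = -26.53125 dBFS.

-26.53125 dBFS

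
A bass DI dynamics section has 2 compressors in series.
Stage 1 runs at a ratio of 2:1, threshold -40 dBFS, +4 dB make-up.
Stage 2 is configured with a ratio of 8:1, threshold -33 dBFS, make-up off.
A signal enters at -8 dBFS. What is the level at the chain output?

-31.375 dBFS

Stage 1: 32 dB above -40 dBFS, reduced 2:1 to 16 dB above → -24 dBFS; +4 dB make-up → -20 dBFS.
Stage 2: -20 dBFS is 13 dB over -33 dBFS; at 8:1 that becomes 1.625 dB over, giving -31.375 dBFS.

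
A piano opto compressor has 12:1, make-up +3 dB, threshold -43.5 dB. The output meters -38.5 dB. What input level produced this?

-19.5 dB

Before make-up, the level was -38.5 − 3 = -41.5 dB.
Post-compression overshoot = -41.5 − (-43.5) = 2 dB.
Undo the ratio: input overshoot = 2 × 12 = 24 dB, giving input = -19.5 dB.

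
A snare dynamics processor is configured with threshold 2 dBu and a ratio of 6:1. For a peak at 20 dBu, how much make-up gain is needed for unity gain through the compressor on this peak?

15 dB

Overshoot 18 dB → 18/6 = 3 dB after compression, so the compressed level is 2 + 3 = 5 dBu.
Make-up = target − compressed = 20 − 5 = 15 dB.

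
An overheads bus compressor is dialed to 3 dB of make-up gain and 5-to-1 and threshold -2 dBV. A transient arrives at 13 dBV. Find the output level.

4 dBV

The input is 15 dB above the -2 dBV threshold.
At 5:1 the overshoot is divided by 5, leaving 3 dB above threshold.
Output = -2 + 3 = 1 dBV; make-up adds 3 dB, giving 4 dBV.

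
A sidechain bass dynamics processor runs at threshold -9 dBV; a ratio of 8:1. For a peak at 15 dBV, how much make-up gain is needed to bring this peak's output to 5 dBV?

11 dB

Without make-up, output = threshold + overshoot/8 = -9 + 3 = -6 dBV.
Gap to target: 11 dB.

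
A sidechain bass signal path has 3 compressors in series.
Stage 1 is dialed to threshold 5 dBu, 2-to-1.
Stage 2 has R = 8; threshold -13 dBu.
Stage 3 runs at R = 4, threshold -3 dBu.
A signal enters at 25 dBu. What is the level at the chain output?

-9.5 dBu

Stage 1: 25 dBu is 20 dB over 5 dBu; at 2:1 that becomes 10 dB over, giving 15 dBu.
Stage 2: 15 dBu is 28 dB over -13 dBu; at 8:1 that becomes 3.5 dB over, giving -9.5 dBu.
Stage 3: -9.5 dBu is at or below the -3 dBu threshold — no compression; output -9.5 dBu.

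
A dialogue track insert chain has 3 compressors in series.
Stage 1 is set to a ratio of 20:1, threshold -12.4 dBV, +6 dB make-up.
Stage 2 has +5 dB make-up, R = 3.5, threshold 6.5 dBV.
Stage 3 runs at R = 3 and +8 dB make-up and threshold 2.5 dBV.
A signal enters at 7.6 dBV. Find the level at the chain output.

7.6 dBV

Stage 1: 7.6 dBV is 20 dB over -12.4 dBV; at 20:1 that becomes 1 dB over, giving -11.4 dBV; +6 dB make-up → -5.4 dBV.
Stage 2: -5.4 dBV is at or below the 6.5 dBV threshold — no compression; make-up brings it to -0.4 dBV.
Stage 3: -0.4 dBV is at or below the 2.5 dBV threshold — no compression; make-up brings it to 7.6 dBV.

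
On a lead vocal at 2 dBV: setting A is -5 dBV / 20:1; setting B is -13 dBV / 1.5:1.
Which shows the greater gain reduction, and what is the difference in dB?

A, by 1.65 dB

A: GR = 7 − 7/20 = 6.65 dB.
B: GR = 15 − 15/1.5 = 5 dB.
A reduces 1.65 dB more.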